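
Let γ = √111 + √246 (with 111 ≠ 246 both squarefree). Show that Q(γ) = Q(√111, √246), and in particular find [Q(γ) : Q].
[Q(γ) : Q] = 4 (equivalently, Q(γ) = Q(√111, √246))

Obviously Q(γ) ⊆ Q(√111, √246), and [Q(√111, √246):Q] = 4 (since 111, 246 are distinct squarefree integers > 1 with 27306 not a perfect square). To show equality we compute the minimal polynomial of γ. From γ = √111 + √246: γ^2 = 111 + 2√(27306) + 246 = 357 + 2√(27306), so γ^2 - 357 = 2√(27306); squaring, (γ^2 - 357)^2 = 4·27306, i.e. γ^4 - 714γ^2 + 127449 - 109224 = 0, i.e. γ^4 - 714γ^2 + 18225 = 0. So γ is a root of x^4 - 714x^2 + 18225. This polynomial is irreducible over Q: it has no rational root (each ±√111 ± √246 is irrational), and any factorization into two quadratics over Q would force √(27306) ∈ Q (pairing opposite roots) or √111, √246 ∈ Q (other pairings), all impossible. Hence [Q(γ):Q] = 4 = [Q(√111, √246):Q], so Q(γ) = Q(√111, √246).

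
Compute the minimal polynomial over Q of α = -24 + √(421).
m_α(x) = x^2 + 48x + 155

From α + 24 = √(421), squaring gives (α + 24)^2 = 421, i.e. α^2 + 48α + 576 = 421, so α^2 + 48α + 155 = 0. The discriminant of x^2 + 48x + 155 is (48)^2 - 4·(155) = 2304 - 620 = 1684, and 4·(421) is not a perfect square in Q since 421 is squarefree and ≠ 1. Hence x^2 + 48x + 155 is irreducible over Q and is the minimal polynomial of α.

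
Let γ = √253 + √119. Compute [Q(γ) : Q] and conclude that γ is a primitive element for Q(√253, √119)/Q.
[Q(γ) : Q] = 4 (equivalently, Q(γ) = Q(√253, √119))

Obviously Q(γ) ⊆ Q(√253, √119), and [Q(√253, √119):Q] = 4 (since 253, 119 are distinct squarefree integers > 1 with 30107 not a perfect square). To show equality we compute the minimal polynomial of γ. From γ = √253 + √119: γ^2 = 253 + 2√(30107) + 119 = 372 + 2√(30107), so γ^2 - 372 = 2√(30107); squaring, (γ^2 - 372)^2 = 4·30107, i.e. γ^4 - 744γ^2 + 138384 - 120428 = 0, i.e. γ^4 - 744γ^2 + 17956 = 0. So γ is a root of x^4 - 744x^2 + 17956. This polynomial is irreducible over Q: it has no rational root (each ±√253 ± √119 is irrational), and any factorization into two quadratics over Q would force √(30107) ∈ Q (pairing opposite roots) or √253, √119 ∈ Q (other pairings), all impossible. Hence [Q(γ):Q] = 4 = [Q(√253, √119):Q], so Q(γ) = Q(√253, √119).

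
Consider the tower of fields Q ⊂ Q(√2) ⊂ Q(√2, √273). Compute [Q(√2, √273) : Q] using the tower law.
[Q(√2, √273) : Q] = 4

[Q(√2):Q] = 2 (min poly x^2 - 2, irreducible since 2 is squarefree > 1). For the top step, suppose √273 ∈ Q(√2), say √273 = c + d√2 with c, d ∈ Q. Squaring: 273 = c^2 + 2d^2 + 2cd√2. Since √2 ∉ Q this forces 2cd = 0. If d = 0 then √273 = c ∈ Q, contradicting 273 squarefree > 1. If c = 0 then 273 = 2d^2, so 2·273 = (2d)^2 is a perfect square in Q — but 2·273 = 546 is not a perfect square (since 2 and 273 are distinct squarefree integers). Contradiction. Hence √273 ∉ Q(√2), so x^2 - 273 stays irreducible over Q(√2) and [Q(√2, √273) : Q(√2)] = 2. By the tower law, [Q(√2, √273) : Q] = 2 · 2 = 4.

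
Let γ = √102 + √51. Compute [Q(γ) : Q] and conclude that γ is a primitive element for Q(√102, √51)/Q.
[Q(γ) : Q] = 4 (equivalently, Q(γ) = Q(√102, √51))

Obviously Q(γ) ⊆ Q(√102, √51), and [Q(√102, √51):Q] = 4 (since 102, 51 are distinct squarefree integers > 1 with 5202 not a perfect square). To show equality we compute the minimal polynomial of γ. From γ = √102 + √51: γ^2 = 102 + 2√(5202) + 51 = 153 + 2√(5202), so γ^2 - 153 = 2√(5202); squaring, (γ^2 - 153)^2 = 4·5202, i.e. γ^4 - 306γ^2 + 23409 - 20808 = 0, i.e. γ^4 - 306γ^2 + 2601 = 0. So γ is a root of x^4 - 306x^2 + 2601. This polynomial is irreducible over Q: it has no rational root (each ±√102 ± √51 is irrational), and any factorization into two quadratics over Q would force √(5202) ∈ Q (pairing opposite roots) or √102, √51 ∈ Q (other pairings), all impossible. Hence [Q(γ):Q] = 4 = [Q(√102, √51):Q], so Q(γ) = Q(√102, √51).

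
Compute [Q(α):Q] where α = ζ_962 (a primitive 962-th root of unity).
[Q(α):Q] = 432

The minimal polynomial of ζ_962 over Q is the 962-th cyclotomic polynomial Φ_962(x), which is irreducible over Q and has degree φ(962) = 432. Hence [Q(α):Q] = φ(962) = 432.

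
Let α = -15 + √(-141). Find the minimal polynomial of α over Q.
m_α(x) = x^2 + 30x + 366

From α + 15 = √(-141), squaring gives (α + 15)^2 = -141, i.e. α^2 + 30α + 225 = -141, so α^2 + 30α + 366 = 0. The discriminant of x^2 + 30x + 366 is (30)^2 - 4·(366) = 900 - 1464 = -564, and 4·(-141) is not a perfect square in Q since -141 is squarefree and ≠ 1. Hence x^2 + 30x + 366 is irreducible over Q and is the minimal polynomial of α.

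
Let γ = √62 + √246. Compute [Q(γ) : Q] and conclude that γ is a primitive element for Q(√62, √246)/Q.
[Q(γ) : Q] = 4 (equivalently, Q(γ) = Q(√62, √246))

Obviously Q(γ) ⊆ Q(√62, √246), and [Q(√62, √246):Q] = 4 (since 62, 246 are distinct squarefree integers > 1 with 15252 not a perfect square). To show equality we compute the minimal polynomial of γ. From γ = √62 + √246: γ^2 = 62 + 2√(15252) + 246 = 308 + 2√(15252), so γ^2 - 308 = 2√(15252); squaring, (γ^2 - 308)^2 = 4·15252, i.e. γ^4 - 616γ^2 + 94864 - 61008 = 0, i.e. γ^4 - 616γ^2 + 33856 = 0. So γ is a root of x^4 - 616x^2 + 33856. This polynomial is irreducible over Q: it has no rational root (each ±√62 ± √246 is irrational), and any factorization into two quadratics over Q would force √(15252) ∈ Q (pairing opposite roots) or √62, √246 ∈ Q (other pairings), all impossible. Hence [Q(γ):Q] = 4 = [Q(√62, √246):Q], so Q(γ) = Q(√62, √246).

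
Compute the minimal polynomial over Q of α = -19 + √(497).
m_α(x) = x^2 + 38x - 136

From α + 19 = √(497), squaring gives (α + 19)^2 = 497, i.e. α^2 + 38α + 361 = 497, so α^2 + 38α - 136 = 0. The discriminant of x^2 + 38x - 136 is (38)^2 - 4·(-136) = 1444 + 544 = 1988, and 4·(497) is not a perfect square in Q since 497 is squarefree and ≠ 1. Hence x^2 + 38x - 136 is irreducible over Q and is the minimal polynomial of α.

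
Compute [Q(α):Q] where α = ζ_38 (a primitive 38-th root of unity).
[Q(α):Q] = 18

The minimal polynomial of ζ_38 over Q is the 38-th cyclotomic polynomial Φ_38(x), which is irreducible over Q and has degree φ(38) = 18. Hence [Q(α):Q] = φ(38) = 18.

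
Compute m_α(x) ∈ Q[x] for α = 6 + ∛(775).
m_α(x) = x^3 - 18x^2 + 108x - 991

Set β = α - 6 = ∛(775), so β^3 = 775. Then (α - 6)^3 - 775 = 0, i.e. α is a root of g(x) = (x - 6)^3 - 775 = x^3 - 18x^2 + 108x - 991. Since g(x) = h(x - 6) where h(x) = x^3 - 775, and h is irreducible over Q (because 775 is not a perfect cube, so h has no rational root, and a monic cubic with no rational root is irreducible), g is also irreducible (irreducibility is preserved under the substitution x → x - 6). Hence m_α(x) = x^3 - 18x^2 + 108x - 991.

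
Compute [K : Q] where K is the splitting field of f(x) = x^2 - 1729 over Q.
[K : Q] = 2

f(x) = x^2 - 1729 factors as (x - √1729)(x + √1729). The splitting field is K = Q(√1729). Since 1729 is squarefree and > 1, it is not a perfect square, so x^2 - 1729 is irreducible over Q and [Q(√1729) : Q] = 2. Hence [K : Q] = 2.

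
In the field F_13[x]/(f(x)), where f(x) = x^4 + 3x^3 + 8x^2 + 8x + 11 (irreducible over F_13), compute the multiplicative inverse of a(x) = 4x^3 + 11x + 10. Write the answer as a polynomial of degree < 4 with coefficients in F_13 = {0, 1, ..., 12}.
a(x)^(-1) ≡ 3x^3 + 3x^2 + 12x + 3 (mod f(x))

Since f is irreducible over F_13, F_13[x]/(f) is a field and a(x) ≠ 0 has an inverse. Apply the extended Euclidean algorithm to f(x) and a(x) in F_13[x]: f(x) = (10x + 4)·a(x) + (2x^2 + 7x + 10);  a(x) = (2x + 6)·(2x^2 + 7x + 10) + (x + 2);  (2x^2 + 7x + 10) = (2x + 3)·(x + 2) + (4). The last nonzero remainder is the constant 4 = gcd(f, a) in F_13. Back-substituting through the division chain expresses 4 = s(x)·a(x) + t(x)·f(x) with s(x) ≡ 12x^3 + 12x^2 + 9x + 12 (mod f), so (12x^3 + 12x^2 + 9x + 12)·a(x) ≡ 4 (mod f). Multiplying by 4^(-1) ≡ 10 in F_13 gives a(x)^(-1) ≡ 10·(12x^3 + 12x^2 + 9x + 12) ≡ 3x^3 + 3x^2 + 12x + 3 (mod f). Check: (4x^3 + 11x + 10)·(3x^3 + 3x^2 + 12x + 3) = 12x^6 + 12x^5 + 3x^4 + 10x^3 + 6x^2 + 10x + 4 ≡ 1 (mod x^4 + 3x^3 + 8x^2 + 8x + 11).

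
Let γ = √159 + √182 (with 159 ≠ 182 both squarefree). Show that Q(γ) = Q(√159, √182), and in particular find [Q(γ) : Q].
[Q(γ) : Q] = 4 (equivalently, Q(γ) = Q(√159, √182))

Obviously Q(γ) ⊆ Q(√159, √182), and [Q(√159, √182):Q] = 4 (since 159, 182 are distinct squarefree integers > 1 with 28938 not a perfect square). To show equality we compute the minimal polynomial of γ. From γ = √159 + √182: γ^2 = 159 + 2√(28938) + 182 = 341 + 2√(28938), so γ^2 - 341 = 2√(28938); squaring, (γ^2 - 341)^2 = 4·28938, i.e. γ^4 - 682γ^2 + 116281 - 115752 = 0, i.e. γ^4 - 682γ^2 + 529 = 0. So γ is a root of x^4 - 682x^2 + 529. This polynomial is irreducible over Q: it has no rational root (each ±√159 ± √182 is irrational), and any factorization into two quadratics over Q would force √(28938) ∈ Q (pairing opposite roots) or √159, √182 ∈ Q (other pairings), all impossible. Hence [Q(γ):Q] = 4 = [Q(√159, √182):Q], so Q(γ) = Q(√159, √182).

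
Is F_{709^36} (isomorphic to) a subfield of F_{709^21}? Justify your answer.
No: F_{709^36} is not a subfield of F_{709^21}

F_{p^m} embeds in F_{p^n} iff m | n. Here 36 ∤ 21 (since 21 = 0·36 + 21 with remainder 21 ≠ 0), so F_{709^36} is not a subfield of F_{709^21}. Equivalently: if it were, the tower law would give 36 = [F_{709^36}:F_709] dividing [F_{709^21}:F_709] = 21, contradiction.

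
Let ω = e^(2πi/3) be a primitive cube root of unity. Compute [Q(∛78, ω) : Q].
[Q(∛78, ω) : Q] = 6

[Q(∛78):Q] = 3 (min poly x^3 - 78, irreducible since 78 is not a perfect cube). [Q(ω):Q] = 2 (min poly x^2 + x + 1). Since Q(∛78) ⊂ R and ω ∉ R, we have ω ∉ Q(∛78), so x^2 + x + 1 remains irreducible over Q(∛78) and [Q(∛78, ω) : Q(∛78)] = 2. By the tower law, [Q(∛78, ω) : Q] = 3 · 2 = 6. (In fact Q(∛78, ω) is the splitting field of x^3 - 78 over Q.)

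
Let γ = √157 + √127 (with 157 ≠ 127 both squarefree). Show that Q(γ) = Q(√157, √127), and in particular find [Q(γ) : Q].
[Q(γ) : Q] = 4 (equivalently, Q(γ) = Q(√157, √127))

Obviously Q(γ) ⊆ Q(√157, √127), and [Q(√157, √127):Q] = 4 (since 157, 127 are distinct squarefree integers > 1 with 19939 not a perfect square). To show equality we compute the minimal polynomial of γ. From γ = √157 + √127: γ^2 = 157 + 2√(19939) + 127 = 284 + 2√(19939), so γ^2 - 284 = 2√(19939); squaring, (γ^2 - 284)^2 = 4·19939, i.e. γ^4 - 568γ^2 + 80656 - 79756 = 0, i.e. γ^4 - 568γ^2 + 900 = 0. So γ is a root of x^4 - 568x^2 + 900. This polynomial is irreducible over Q: it has no rational root (each ±√157 ± √127 is irrational), and any factorization into two quadratics over Q would force √(19939) ∈ Q (pairing opposite roots) or √157, √127 ∈ Q (other pairings), all impossible. Hence [Q(γ):Q] = 4 = [Q(√157, √127):Q], so Q(γ) = Q(√157, √127).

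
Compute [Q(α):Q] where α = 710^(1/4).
[Q(α):Q] = 4

α is a root of x^4 - 710. By Eisenstein's criterion at the prime p = 2 (which divides the constant term 710 but p^2 = 4 does not, since 710 is squarefree), x^4 - 710 is irreducible over Q. Hence [Q(α):Q] = 4.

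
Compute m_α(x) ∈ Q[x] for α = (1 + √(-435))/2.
m_α(x) = x^2 - x + 109

From 2α - 1 = √(-435), squaring gives (2α - 1)^2 = -435, i.e. 4α^2 - 4α + 1 = -435, so α^2 - α + (1 + 435)/4 = 0. Since -435 ≡ 1 (mod 4), (1 + 435)/4 = 109 ∈ Z. The polynomial x^2 - x + 109 has discriminant 1 - 4·(109) = -435, which is not a perfect square in Q (d = -435 is squarefree and ≠ 1), so x^2 - x + 109 is irreducible over Q. It is the minimal polynomial of α.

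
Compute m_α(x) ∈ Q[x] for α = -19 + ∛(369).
m_α(x) = x^3 + 57x^2 + 1083x + 6490

Set β = α + 19 = ∛(369), so β^3 = 369. Then (α + 19)^3 - 369 = 0, i.e. α is a root of g(x) = (x + 19)^3 - 369 = x^3 + 57x^2 + 1083x + 6490. Since g(x) = h(x + 19) where h(x) = x^3 - 369, and h is irreducible over Q (because 369 is not a perfect cube, so h has no rational root, and a monic cubic with no rational root is irreducible), g is also irreducible (irreducibility is preserved under the substitution x → x + 19). Hence m_α(x) = x^3 + 57x^2 + 1083x + 6490.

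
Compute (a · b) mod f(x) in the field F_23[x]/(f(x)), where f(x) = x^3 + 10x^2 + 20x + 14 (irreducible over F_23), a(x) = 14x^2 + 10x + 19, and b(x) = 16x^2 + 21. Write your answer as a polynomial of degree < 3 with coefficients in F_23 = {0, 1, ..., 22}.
a · b ≡ 13x^2 + 11x + 10 (mod f(x))

Multiply in F_23[x]: a(x)·b(x) = (14x^2 + 10x + 19)·(16x^2 + 21) = 17x^4 + 22x^3 + 3x + 8. This has degree ≥ 3, so divide by f(x) over F_23: 17x^4 + 22x^3 + 3x + 8 = (17x + 13)·(x^3 + 10x^2 + 20x + 14) + (13x^2 + 11x + 10). Hence a·b ≡ 13x^2 + 11x + 10 (mod f). (F_23[x]/(f) is a field with 23^3 = 12167 elements since f is irreducible of degree 3.)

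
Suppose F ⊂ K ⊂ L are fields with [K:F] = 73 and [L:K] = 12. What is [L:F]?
[L:F] = 876

The tower law says that for any tower of field extensions F ⊂ K ⊂ L with finite degrees, [L:F] = [L:K] · [K:F]. Here this gives [L:F] = 12 · 73 = 876.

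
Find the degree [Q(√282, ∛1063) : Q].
[Q(√282, ∛1063) : Q] = 6

Let L = Q(√282, ∛1063). Since Q(√282) ⊂ L and [Q(√282):Q] = 2, the tower law gives 2 | [L:Q]. Likewise Q(∛1063) ⊂ L with [Q(∛1063):Q] = 3 (because 1063 is not a perfect cube), so 3 | [L:Q]. As gcd(2,3) = 1, [L:Q] is divisible by 6. Conversely L is generated over Q by √282 and ∛1063, so [L:Q] ≤ 2·3 = 6. Therefore [Q(√282, ∛1063) : Q] = 6.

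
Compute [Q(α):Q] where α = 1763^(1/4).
[Q(α):Q] = 4

α is a root of x^4 - 1763. By Eisenstein's criterion at the prime p = 41 (which divides the constant term 1763 but p^2 = 1681 does not, since 1763 is squarefree), x^4 - 1763 is irreducible over Q. Hence [Q(α):Q] = 4.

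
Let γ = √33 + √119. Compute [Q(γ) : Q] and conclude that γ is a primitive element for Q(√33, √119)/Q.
[Q(γ) : Q] = 4 (equivalently, Q(γ) = Q(√33, √119))

Obviously Q(γ) ⊆ Q(√33, √119), and [Q(√33, √119):Q] = 4 (since 33, 119 are distinct squarefree integers > 1 with 3927 not a perfect square). To show equality we compute the minimal polynomial of γ. From γ = √33 + √119: γ^2 = 33 + 2√(3927) + 119 = 152 + 2√(3927), so γ^2 - 152 = 2√(3927); squaring, (γ^2 - 152)^2 = 4·3927, i.e. γ^4 - 304γ^2 + 23104 - 15708 = 0, i.e. γ^4 - 304γ^2 + 7396 = 0. So γ is a root of x^4 - 304x^2 + 7396. This polynomial is irreducible over Q: it has no rational root (each ±√33 ± √119 is irrational), and any factorization into two quadratics over Q would force √(3927) ∈ Q (pairing opposite roots) or √33, √119 ∈ Q (other pairings), all impossible. Hence [Q(γ):Q] = 4 = [Q(√33, √119):Q], so Q(γ) = Q(√33, √119).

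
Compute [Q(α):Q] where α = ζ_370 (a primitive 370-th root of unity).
[Q(α):Q] = 144

The minimal polynomial of ζ_370 over Q is the 370-th cyclotomic polynomial Φ_370(x), which is irreducible over Q and has degree φ(370) = 144. Hence [Q(α):Q] = φ(370) = 144.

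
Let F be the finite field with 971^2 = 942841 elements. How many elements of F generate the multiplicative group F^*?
There are φ(942840) = 248832 primitive elements

F_q^* is cyclic of order q - 1 = 942840. A cyclic group of order m has exactly φ(m) generators. Here m = 942840 = 2^3 · 3^5 · 5 · 97, so the number of primitive elements is φ(942840) = 248832.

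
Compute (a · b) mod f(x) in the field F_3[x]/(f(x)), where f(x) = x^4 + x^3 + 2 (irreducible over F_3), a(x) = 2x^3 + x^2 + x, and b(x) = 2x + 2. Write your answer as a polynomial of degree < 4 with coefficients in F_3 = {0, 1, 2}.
a · b ≡ 2x^3 + x^2 + 2x + 1 (mod f(x))

Multiply in F_3[x]: a(x)·b(x) = (2x^3 + x^2 + x)·(2x + 2) = x^4 + x^2 + 2x. This has degree ≥ 4, so divide by f(x) over F_3: x^4 + x^2 + 2x = (1)·(x^4 + x^3 + 2) + (2x^3 + x^2 + 2x + 1). Hence a·b ≡ 2x^3 + x^2 + 2x + 1 (mod f). (F_3[x]/(f) is a field with 3^4 = 81 elements since f is irreducible of degree 4.)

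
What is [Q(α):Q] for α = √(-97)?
[Q(α):Q] = 2

[Q(α):Q] equals the degree of the minimal polynomial of α. Here α^2 = -97 and x^2 + 97 is irreducible (d = -97 is squarefree, ≠ 1, hence not a square), so deg(m_α) = 2. Thus [Q(α):Q] = 2.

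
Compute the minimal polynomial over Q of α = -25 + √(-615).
m_α(x) = x^2 + 50x + 1240

From α + 25 = √(-615), squaring gives (α + 25)^2 = -615, i.e. α^2 + 50α + 625 = -615, so α^2 + 50α + 1240 = 0. The discriminant of x^2 + 50x + 1240 is (50)^2 - 4·(1240) = 2500 - 4960 = -2460, and 4·(-615) is not a perfect square in Q since -615 is squarefree and ≠ 1. Hence x^2 + 50x + 1240 is irreducible over Q and is the minimal polynomial of α.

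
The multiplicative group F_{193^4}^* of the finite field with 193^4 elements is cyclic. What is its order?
|F_{193^4}^*| = 1387488000

F_{193^4} has 193^4 = 1387488001 elements; its multiplicative group consists of all nonzero elements, so |F_{193^4}^*| = 1387488001 - 1 = 1387488000. (It is cyclic since any finite subgroup of the multiplicative group of a field is cyclic.)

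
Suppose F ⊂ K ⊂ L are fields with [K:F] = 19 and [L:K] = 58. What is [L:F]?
[L:F] = 1102

The tower law says that for any tower of field extensions F ⊂ K ⊂ L with finite degrees, [L:F] = [L:K] · [K:F]. Here this gives [L:F] = 58 · 19 = 1102.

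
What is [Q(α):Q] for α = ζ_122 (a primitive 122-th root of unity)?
[Q(α):Q] = 60

The minimal polynomial of ζ_122 over Q is the 122-th cyclotomic polynomial Φ_122(x), which is irreducible over Q and has degree φ(122) = 60. Hence [Q(α):Q] = φ(122) = 60.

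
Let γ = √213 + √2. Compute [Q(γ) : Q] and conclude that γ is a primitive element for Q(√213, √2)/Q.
[Q(γ) : Q] = 4 (equivalently, Q(γ) = Q(√213, √2))

Obviously Q(γ) ⊆ Q(√213, √2), and [Q(√213, √2):Q] = 4 (since 213, 2 are distinct squarefree integers > 1 with 426 not a perfect square). To show equality we compute the minimal polynomial of γ. From γ = √213 + √2: γ^2 = 213 + 2√(426) + 2 = 215 + 2√(426), so γ^2 - 215 = 2√(426); squaring, (γ^2 - 215)^2 = 4·426, i.e. γ^4 - 430γ^2 + 46225 - 1704 = 0, i.e. γ^4 - 430γ^2 + 44521 = 0. So γ is a root of x^4 - 430x^2 + 44521. This polynomial is irreducible over Q: it has no rational root (each ±√213 ± √2 is irrational), and any factorization into two quadratics over Q would force √(426) ∈ Q (pairing opposite roots) or √213, √2 ∈ Q (other pairings), all impossible. Hence [Q(γ):Q] = 4 = [Q(√213, √2):Q], so Q(γ) = Q(√213, √2).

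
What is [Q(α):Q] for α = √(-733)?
[Q(α):Q] = 2

[Q(α):Q] equals the degree of the minimal polynomial of α. Here α^2 = -733 and x^2 + 733 is irreducible (d = -733 is squarefree, ≠ 1, hence not a square), so deg(m_α) = 2. Thus [Q(α):Q] = 2.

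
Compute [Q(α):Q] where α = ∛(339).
[Q(α):Q] = 3

The minimal polynomial of α is x^3 - 339, irreducible over Q since 339 is not a perfect cube (so x^3 - 339 has no rational root). Hence [Q(α):Q] = deg(m_α) = 3.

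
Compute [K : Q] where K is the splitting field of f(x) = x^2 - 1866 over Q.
[K : Q] = 2

f(x) = x^2 - 1866 factors as (x - √1866)(x + √1866). The splitting field is K = Q(√1866). Since 1866 is squarefree and > 1, it is not a perfect square, so x^2 - 1866 is irreducible over Q and [Q(√1866) : Q] = 2. Hence [K : Q] = 2.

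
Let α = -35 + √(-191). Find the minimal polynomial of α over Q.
m_α(x) = x^2 + 70x + 1416

From α + 35 = √(-191), squaring gives (α + 35)^2 = -191, i.e. α^2 + 70α + 1225 = -191, so α^2 + 70α + 1416 = 0. The discriminant of x^2 + 70x + 1416 is (70)^2 - 4·(1416) = 4900 - 5664 = -764, and 4·(-191) is not a perfect square in Q since -191 is squarefree and ≠ 1. Hence x^2 + 70x + 1416 is irreducible over Q and is the minimal polynomial of α.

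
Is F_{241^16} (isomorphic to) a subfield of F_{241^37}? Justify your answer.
No: F_{241^16} is not a subfield of F_{241^37}

F_{p^m} embeds in F_{p^n} iff m | n. Here 16 ∤ 37 (since 37 = 2·16 + 5 with remainder 5 ≠ 0), so F_{241^16} is not a subfield of F_{241^37}. Equivalently: if it were, the tower law would give 16 = [F_{241^16}:F_241] dividing [F_{241^37}:F_241] = 37, contradiction.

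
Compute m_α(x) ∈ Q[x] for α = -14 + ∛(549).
m_α(x) = x^3 + 42x^2 + 588x + 2195

Set β = α + 14 = ∛(549), so β^3 = 549. Then (α + 14)^3 - 549 = 0, i.e. α is a root of g(x) = (x + 14)^3 - 549 = x^3 + 42x^2 + 588x + 2195. Since g(x) = h(x + 14) where h(x) = x^3 - 549, and h is irreducible over Q (because 549 is not a perfect cube, so h has no rational root, and a monic cubic with no rational root is irreducible), g is also irreducible (irreducibility is preserved under the substitution x → x + 14). Hence m_α(x) = x^3 + 42x^2 + 588x + 2195.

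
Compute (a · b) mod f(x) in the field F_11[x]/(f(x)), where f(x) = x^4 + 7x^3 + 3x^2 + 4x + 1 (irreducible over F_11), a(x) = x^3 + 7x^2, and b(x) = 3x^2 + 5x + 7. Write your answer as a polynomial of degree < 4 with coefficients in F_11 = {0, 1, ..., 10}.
a · b ≡ 9x^3 + 10x + 6 (mod f(x))

Multiply in F_11[x]: a(x)·b(x) = (x^3 + 7x^2)·(3x^2 + 5x + 7) = 3x^5 + 4x^4 + 9x^3 + 5x^2. This has degree ≥ 4, so divide by f(x) over F_11: 3x^5 + 4x^4 + 9x^3 + 5x^2 = (3x + 5)·(x^4 + 7x^3 + 3x^2 + 4x + 1) + (9x^3 + 10x + 6). Hence a·b ≡ 9x^3 + 10x + 6 (mod f). (F_11[x]/(f) is a field with 11^4 = 14641 elements since f is irreducible of degree 4.)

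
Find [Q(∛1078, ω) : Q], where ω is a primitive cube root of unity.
[Q(∛1078, ω) : Q] = 6

[Q(∛1078):Q] = 3 (min poly x^3 - 1078, irreducible since 1078 is not a perfect cube). [Q(ω):Q] = 2 (min poly x^2 + x + 1). Since Q(∛1078) ⊂ R and ω ∉ R, we have ω ∉ Q(∛1078), so x^2 + x + 1 remains irreducible over Q(∛1078) and [Q(∛1078, ω) : Q(∛1078)] = 2. By the tower law, [Q(∛1078, ω) : Q] = 3 · 2 = 6. (In fact Q(∛1078, ω) is the splitting field of x^3 - 1078 over Q.)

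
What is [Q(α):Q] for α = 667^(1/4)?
[Q(α):Q] = 4

α is a root of x^4 - 667. By Eisenstein's criterion at the prime p = 23 (which divides the constant term 667 but p^2 = 529 does not, since 667 is squarefree), x^4 - 667 is irreducible over Q. Hence [Q(α):Q] = 4.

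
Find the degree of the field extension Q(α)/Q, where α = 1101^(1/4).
[Q(α):Q] = 4

α is a root of x^4 - 1101. By Eisenstein's criterion at the prime p = 3 (which divides the constant term 1101 but p^2 = 9 does not, since 1101 is squarefree), x^4 - 1101 is irreducible over Q. Hence [Q(α):Q] = 4.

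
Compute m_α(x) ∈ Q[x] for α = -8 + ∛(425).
m_α(x) = x^3 + 24x^2 + 192x + 87

Set β = α + 8 = ∛(425), so β^3 = 425. Then (α + 8)^3 - 425 = 0, i.e. α is a root of g(x) = (x + 8)^3 - 425 = x^3 + 24x^2 + 192x + 87. Since g(x) = h(x + 8) where h(x) = x^3 - 425, and h is irreducible over Q (because 425 is not a perfect cube, so h has no rational root, and a monic cubic with no rational root is irreducible), g is also irreducible (irreducibility is preserved under the substitution x → x + 8). Hence m_α(x) = x^3 + 24x^2 + 192x + 87.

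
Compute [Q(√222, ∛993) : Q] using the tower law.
[Q(√222, ∛993) : Q] = 6

Let L = Q(√222, ∛993). Since Q(√222) ⊂ L and [Q(√222):Q] = 2, the tower law gives 2 | [L:Q]. Likewise Q(∛993) ⊂ L with [Q(∛993):Q] = 3 (because 993 is not a perfect cube), so 3 | [L:Q]. As gcd(2,3) = 1, [L:Q] is divisible by 6. Conversely L is generated over Q by √222 and ∛993, so [L:Q] ≤ 2·3 = 6. Therefore [Q(√222, ∛993) : Q] = 6.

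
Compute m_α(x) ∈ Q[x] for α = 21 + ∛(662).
m_α(x) = x^3 - 63x^2 + 1323x - 9923

Set β = α - 21 = ∛(662), so β^3 = 662. Then (α - 21)^3 - 662 = 0, i.e. α is a root of g(x) = (x - 21)^3 - 662 = x^3 - 63x^2 + 1323x - 9923. Since g(x) = h(x - 21) where h(x) = x^3 - 662, and h is irreducible over Q (because 662 is not a perfect cube, so h has no rational root, and a monic cubic with no rational root is irreducible), g is also irreducible (irreducibility is preserved under the substitution x → x - 21). Hence m_α(x) = x^3 - 63x^2 + 1323x - 9923.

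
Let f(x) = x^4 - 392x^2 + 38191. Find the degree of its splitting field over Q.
[K : Q] = 4

Solving the quadratic in x^2: x^2 = (392 ± √(392^2 - 4·38191))/2 = (392 ± √900)/2 = (392 ± 30)/2, giving x^2 = 181 or x^2 = 211. So f(x) = (x^2 - 181)(x^2 - 211) and the roots of f are ±√181, ±√211. Hence the splitting field is K = Q(√181, √211). Since 181 and 211 are distinct squarefree integers > 1, their product 38191 is not a perfect square, so √211 ∉ Q(√181). By the tower law [K:Q] = [Q(√181,√211):Q(√181)] · [Q(√181):Q] = 2 · 2 = 4.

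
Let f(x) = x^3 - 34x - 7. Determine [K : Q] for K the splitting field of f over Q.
[K : Q] = 6

By the rational root test, any rational root of the monic integer polynomial f(x) = x^3 - 34x - 7 must be an integer dividing the constant term -7, i.e. one of ±{1, 7}. Evaluating: f(1) = -40, f(-1) = 26, f(7) = 98, f(-7) = -112; none is 0, so f has no rational root and is therefore irreducible over Q (a cubic with no linear factor over a field is irreducible). For an irreducible cubic, the Galois group is A_3 or S_3 according as the discriminant disc(f) = -4a^3 - 27b^2 = -4·(-34)^3 - 27·(-7)^2 = 155893 is or is not a square in Q. Here disc(f) = 155893 is not a perfect square in Q, so the Galois group of f over Q is not contained in A_3 and must be all of S_3. The splitting field has degree |S_3| = 6 over Q, so [K : Q] = 6.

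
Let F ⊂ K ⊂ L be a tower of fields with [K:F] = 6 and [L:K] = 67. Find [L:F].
[L:F] = 402

The tower law says that for any tower of field extensions F ⊂ K ⊂ L with finite degrees, [L:F] = [L:K] · [K:F]. Here this gives [L:F] = 67 · 6 = 402.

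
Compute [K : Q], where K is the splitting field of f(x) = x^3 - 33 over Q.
[K : Q] = 6

The roots of x^3 - 33 are ∛33, ω∛33, ω^2∛33 where ω = e^(2πi/3) is a primitive cube root of unity, so K = Q(∛33, ω). Now [Q(∛33):Q] = 3 (since 33 is not a perfect cube, x^3 - 33 is irreducible) and [Q(ω):Q] = 2. Both 2 and 3 divide [K:Q], and [K:Q] ≤ 3·2 = 6, so [K:Q] = 6. (Equivalently: Q(∛33) ⊂ R but ω ∉ R, so [K : Q(∛33)] = 2.)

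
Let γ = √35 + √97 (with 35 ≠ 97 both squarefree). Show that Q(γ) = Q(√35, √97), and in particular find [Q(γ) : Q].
[Q(γ) : Q] = 4 (equivalently, Q(γ) = Q(√35, √97))

Obviously Q(γ) ⊆ Q(√35, √97), and [Q(√35, √97):Q] = 4 (since 35, 97 are distinct squarefree integers > 1 with 3395 not a perfect square). To show equality we compute the minimal polynomial of γ. From γ = √35 + √97: γ^2 = 35 + 2√(3395) + 97 = 132 + 2√(3395), so γ^2 - 132 = 2√(3395); squaring, (γ^2 - 132)^2 = 4·3395, i.e. γ^4 - 264γ^2 + 17424 - 13580 = 0, i.e. γ^4 - 264γ^2 + 3844 = 0. So γ is a root of x^4 - 264x^2 + 3844. This polynomial is irreducible over Q: it has no rational root (each ±√35 ± √97 is irrational), and any factorization into two quadratics over Q would force √(3395) ∈ Q (pairing opposite roots) or √35, √97 ∈ Q (other pairings), all impossible. Hence [Q(γ):Q] = 4 = [Q(√35, √97):Q], so Q(γ) = Q(√35, √97).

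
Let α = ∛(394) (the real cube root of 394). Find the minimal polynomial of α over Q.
m_α(x) = x^3 - 394

α satisfies α^3 = 394, so x^3 - 394 annihilates α. By the rational root test, a rational root p/q (in lowest terms) of x^3 - 394 would satisfy p^3 = 394 q^3, forcing q = 1 and p^3 = 394; but 394 is not a perfect cube, contradiction. A monic cubic over Q with no rational root is irreducible (any nontrivial factorization would include a linear factor). Hence x^3 - 394 is the minimal polynomial of α, and in particular [Q(α):Q] = 3.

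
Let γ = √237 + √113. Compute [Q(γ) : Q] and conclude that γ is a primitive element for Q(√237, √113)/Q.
[Q(γ) : Q] = 4 (equivalently, Q(γ) = Q(√237, √113))

Obviously Q(γ) ⊆ Q(√237, √113), and [Q(√237, √113):Q] = 4 (since 237, 113 are distinct squarefree integers > 1 with 26781 not a perfect square). To show equality we compute the minimal polynomial of γ. From γ = √237 + √113: γ^2 = 237 + 2√(26781) + 113 = 350 + 2√(26781), so γ^2 - 350 = 2√(26781); squaring, (γ^2 - 350)^2 = 4·26781, i.e. γ^4 - 700γ^2 + 122500 - 107124 = 0, i.e. γ^4 - 700γ^2 + 15376 = 0. So γ is a root of x^4 - 700x^2 + 15376. This polynomial is irreducible over Q: it has no rational root (each ±√237 ± √113 is irrational), and any factorization into two quadratics over Q would force √(26781) ∈ Q (pairing opposite roots) or √237, √113 ∈ Q (other pairings), all impossible. Hence [Q(γ):Q] = 4 = [Q(√237, √113):Q], so Q(γ) = Q(√237, √113).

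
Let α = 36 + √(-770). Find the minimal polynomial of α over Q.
m_α(x) = x^2 - 72x + 2066

From α - 36 = √(-770), squaring gives (α - 36)^2 = -770, i.e. α^2 - 72α + 1296 = -770, so α^2 - 72α + 2066 = 0. The discriminant of x^2 - 72x + 2066 is (-72)^2 - 4·(2066) = 5184 - 8264 = -3080, and 4·(-770) is not a perfect square in Q since -770 is squarefree and ≠ 1. Hence x^2 - 72x + 2066 is irreducible over Q and is the minimal polynomial of α.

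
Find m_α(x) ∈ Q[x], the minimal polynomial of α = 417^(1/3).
m_α(x) = x^3 - 417

α satisfies α^3 = 417, so x^3 - 417 annihilates α. By the rational root test, a rational root p/q (in lowest terms) of x^3 - 417 would satisfy p^3 = 417 q^3, forcing q = 1 and p^3 = 417; but 417 is not a perfect cube, contradiction. A monic cubic over Q with no rational root is irreducible (any nontrivial factorization would include a linear factor). Hence x^3 - 417 is the minimal polynomial of α, and in particular [Q(α):Q] = 3.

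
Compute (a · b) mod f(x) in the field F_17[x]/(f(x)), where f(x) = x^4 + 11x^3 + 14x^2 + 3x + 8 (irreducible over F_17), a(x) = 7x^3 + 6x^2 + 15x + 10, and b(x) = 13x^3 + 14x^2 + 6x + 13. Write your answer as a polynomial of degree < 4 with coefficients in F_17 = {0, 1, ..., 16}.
a · b ≡ 7x^3 + 3x^2 + 16x + 9 (mod f(x))

Multiply in F_17[x]: a(x)·b(x) = (7x^3 + 6x^2 + 15x + 10)·(13x^3 + 14x^2 + 6x + 13) = 6x^6 + 6x^5 + 15x^4 + 8x^3 + 2x^2 + 11. This has degree ≥ 4, so divide by f(x) over F_17: 6x^6 + 6x^5 + 15x^4 + 8x^3 + 2x^2 + 11 = (6x^2 + 8x + 13)·(x^4 + 11x^3 + 14x^2 + 3x + 8) + (7x^3 + 3x^2 + 16x + 9). Hence a·b ≡ 7x^3 + 3x^2 + 16x + 9 (mod f). (F_17[x]/(f) is a field with 17^4 = 83521 elements since f is irreducible of degree 4.)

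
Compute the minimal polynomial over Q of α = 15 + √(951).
m_α(x) = x^2 - 30x - 726

From α - 15 = √(951), squaring gives (α - 15)^2 = 951, i.e. α^2 - 30α + 225 = 951, so α^2 - 30α - 726 = 0. The discriminant of x^2 - 30x - 726 is (-30)^2 - 4·(-726) = 900 + 2904 = 3804, and 4·(951) is not a perfect square in Q since 951 is squarefree and ≠ 1. Hence x^2 - 30x - 726 is irreducible over Q and is the minimal polynomial of α.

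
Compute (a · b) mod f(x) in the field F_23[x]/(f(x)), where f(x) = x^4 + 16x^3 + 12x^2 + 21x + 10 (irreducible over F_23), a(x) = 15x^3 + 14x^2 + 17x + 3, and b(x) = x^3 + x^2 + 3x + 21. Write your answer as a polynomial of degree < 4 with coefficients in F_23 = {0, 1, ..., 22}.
a · b ≡ 14x^3 + 3x^2 + 4x + 3 (mod f(x))

Multiply in F_23[x]: a(x)·b(x) = (15x^3 + 14x^2 + 17x + 3)·(x^3 + x^2 + 3x + 21) = 15x^6 + 6x^5 + 7x^4 + 9x^3 + 3x^2 + 21x + 17. This has degree ≥ 4, so divide by f(x) over F_23: 15x^6 + 6x^5 + 7x^4 + 9x^3 + 3x^2 + 21x + 17 = (15x^2 + 19x + 6)·(x^4 + 16x^3 + 12x^2 + 21x + 10) + (14x^3 + 3x^2 + 4x + 3). Hence a·b ≡ 14x^3 + 3x^2 + 4x + 3 (mod f). (F_23[x]/(f) is a field with 23^4 = 279841 elements since f is irreducible of degree 4.)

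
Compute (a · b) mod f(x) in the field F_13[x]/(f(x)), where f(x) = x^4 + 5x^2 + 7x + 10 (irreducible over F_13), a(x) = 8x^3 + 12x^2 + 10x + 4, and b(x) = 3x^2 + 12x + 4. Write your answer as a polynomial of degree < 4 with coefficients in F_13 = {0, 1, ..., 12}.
a · b ≡ 8x^3 + 2x^2 + 3x + 9 (mod f(x))

Multiply in F_13[x]: a(x)·b(x) = (8x^3 + 12x^2 + 10x + 4)·(3x^2 + 12x + 4) = 11x^5 + 2x^4 + 11x^3 + 11x^2 + 10x + 3. This has degree ≥ 4, so divide by f(x) over F_13: 11x^5 + 2x^4 + 11x^3 + 11x^2 + 10x + 3 = (11x + 2)·(x^4 + 5x^2 + 7x + 10) + (8x^3 + 2x^2 + 3x + 9). Hence a·b ≡ 8x^3 + 2x^2 + 3x + 9 (mod f). (F_13[x]/(f) is a field with 13^4 = 28561 elements since f is irreducible of degree 4.)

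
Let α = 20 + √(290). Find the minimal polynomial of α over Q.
m_α(x) = x^2 - 40x + 110

From α - 20 = √(290), squaring gives (α - 20)^2 = 290, i.e. α^2 - 40α + 400 = 290, so α^2 - 40α + 110 = 0. The discriminant of x^2 - 40x + 110 is (-40)^2 - 4·(110) = 1600 - 440 = 1160, and 4·(290) is not a perfect square in Q since 290 is squarefree and ≠ 1. Hence x^2 - 40x + 110 is irreducible over Q and is the minimal polynomial of α.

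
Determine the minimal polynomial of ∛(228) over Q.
m_α(x) = x^3 - 228

α satisfies α^3 = 228, so x^3 - 228 annihilates α. By the rational root test, a rational root p/q (in lowest terms) of x^3 - 228 would satisfy p^3 = 228 q^3, forcing q = 1 and p^3 = 228; but 228 is not a perfect cube, contradiction. A monic cubic over Q with no rational root is irreducible (any nontrivial factorization would include a linear factor). Hence x^3 - 228 is the minimal polynomial of α, and in particular [Q(α):Q] = 3.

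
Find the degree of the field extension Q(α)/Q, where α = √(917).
[Q(α):Q] = 2

[Q(α):Q] equals the degree of the minimal polynomial of α. Here α^2 = 917 and x^2 - 917 is irreducible (d = 917 is squarefree, ≠ 1, hence not a square), so deg(m_α) = 2. Thus [Q(α):Q] = 2.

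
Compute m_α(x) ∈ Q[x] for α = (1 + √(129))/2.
m_α(x) = x^2 - x - 32

From 2α - 1 = √(129), squaring gives (2α - 1)^2 = 129, i.e. 4α^2 - 4α + 1 = 129, so α^2 - α + (1 - 129)/4 = 0. Since 129 ≡ 1 (mod 4), (1 - 129)/4 = -32 ∈ Z. The polynomial x^2 - x - 32 has discriminant 1 - 4·(-32) = 129, which is not a perfect square in Q (d = 129 is squarefree and ≠ 1), so x^2 - x - 32 is irreducible over Q. It is the minimal polynomial of α.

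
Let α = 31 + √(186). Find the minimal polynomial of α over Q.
m_α(x) = x^2 - 62x + 775

From α - 31 = √(186), squaring gives (α - 31)^2 = 186, i.e. α^2 - 62α + 961 = 186, so α^2 - 62α + 775 = 0. The discriminant of x^2 - 62x + 775 is (-62)^2 - 4·(775) = 3844 - 3100 = 744, and 4·(186) is not a perfect square in Q since 186 is squarefree and ≠ 1. Hence x^2 - 62x + 775 is irreducible over Q and is the minimal polynomial of α.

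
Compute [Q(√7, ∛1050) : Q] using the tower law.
[Q(√7, ∛1050) : Q] = 6

Let L = Q(√7, ∛1050). Since Q(√7) ⊂ L and [Q(√7):Q] = 2, the tower law gives 2 | [L:Q]. Likewise Q(∛1050) ⊂ L with [Q(∛1050):Q] = 3 (because 1050 is not a perfect cube), so 3 | [L:Q]. As gcd(2,3) = 1, [L:Q] is divisible by 6. Conversely L is generated over Q by √7 and ∛1050, so [L:Q] ≤ 2·3 = 6. Therefore [Q(√7, ∛1050) : Q] = 6.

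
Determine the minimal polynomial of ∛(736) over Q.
m_α(x) = x^3 - 736

α satisfies α^3 = 736, so x^3 - 736 annihilates α. By the rational root test, a rational root p/q (in lowest terms) of x^3 - 736 would satisfy p^3 = 736 q^3, forcing q = 1 and p^3 = 736; but 736 is not a perfect cube, contradiction. A monic cubic over Q with no rational root is irreducible (any nontrivial factorization would include a linear factor). Hence x^3 - 736 is the minimal polynomial of α, and in particular [Q(α):Q] = 3.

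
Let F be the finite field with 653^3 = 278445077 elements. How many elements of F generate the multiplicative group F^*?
There are φ(278445076) = 103716288 primitive elements

F_q^* is cyclic of order q - 1 = 278445076. A cyclic group of order m has exactly φ(m) generators. Here m = 278445076 = 2^2 · 7 · 13^2 · 19^2 · 163, so the number of primitive elements is φ(278445076) = 103716288.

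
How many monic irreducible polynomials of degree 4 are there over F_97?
There are 22129968 monic irreducible polynomials of degree 4 over F_97

Each element of F_{97^4} that lies in no proper subfield is a root of exactly one monic irreducible of degree 4 over F_97, and each such polynomial has 4 distinct roots in F_{97^4}. By Möbius inversion the count is N_97(4) = (1/4) Σ_{d|4} μ(4/d) · 97^d = (1/4)(μ(4)·97^1 + μ(2)·97^2 + μ(1)·97^4) = 88519872/4 = 22129968.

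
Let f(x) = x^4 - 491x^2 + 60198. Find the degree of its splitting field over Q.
[K : Q] = 4

Solving the quadratic in x^2: x^2 = (491 ± √(491^2 - 4·60198))/2 = (491 ± √289)/2 = (491 ± 17)/2, giving x^2 = 254 or x^2 = 237. So f(x) = (x^2 - 254)(x^2 - 237) and the roots of f are ±√254, ±√237. Hence the splitting field is K = Q(√254, √237). Since 254 and 237 are distinct squarefree integers > 1, their product 60198 is not a perfect square, so √237 ∉ Q(√254). By the tower law [K:Q] = [Q(√254,√237):Q(√254)] · [Q(√254):Q] = 2 · 2 = 4.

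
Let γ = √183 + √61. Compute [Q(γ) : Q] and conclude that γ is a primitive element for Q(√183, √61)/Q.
[Q(γ) : Q] = 4 (equivalently, Q(γ) = Q(√183, √61))

Obviously Q(γ) ⊆ Q(√183, √61), and [Q(√183, √61):Q] = 4 (since 183, 61 are distinct squarefree integers > 1 with 11163 not a perfect square). To show equality we compute the minimal polynomial of γ. From γ = √183 + √61: γ^2 = 183 + 2√(11163) + 61 = 244 + 2√(11163), so γ^2 - 244 = 2√(11163); squaring, (γ^2 - 244)^2 = 4·11163, i.e. γ^4 - 488γ^2 + 59536 - 44652 = 0, i.e. γ^4 - 488γ^2 + 14884 = 0. So γ is a root of x^4 - 488x^2 + 14884. This polynomial is irreducible over Q: it has no rational root (each ±√183 ± √61 is irrational), and any factorization into two quadratics over Q would force √(11163) ∈ Q (pairing opposite roots) or √183, √61 ∈ Q (other pairings), all impossible. Hence [Q(γ):Q] = 4 = [Q(√183, √61):Q], so Q(γ) = Q(√183, √61).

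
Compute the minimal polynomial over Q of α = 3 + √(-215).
m_α(x) = x^2 - 6x + 224

From α - 3 = √(-215), squaring gives (α - 3)^2 = -215, i.e. α^2 - 6α + 9 = -215, so α^2 - 6α + 224 = 0. The discriminant of x^2 - 6x + 224 is (-6)^2 - 4·(224) = 36 - 896 = -860, and 4·(-215) is not a perfect square in Q since -215 is squarefree and ≠ 1. Hence x^2 - 6x + 224 is irreducible over Q and is the minimal polynomial of α.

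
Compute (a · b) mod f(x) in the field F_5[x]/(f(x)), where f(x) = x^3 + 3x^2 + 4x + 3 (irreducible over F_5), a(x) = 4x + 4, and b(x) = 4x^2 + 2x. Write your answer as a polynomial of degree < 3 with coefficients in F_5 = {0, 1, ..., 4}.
a · b ≡ x^2 + 4x + 2 (mod f(x))

Multiply in F_5[x]: a(x)·b(x) = (4x + 4)·(4x^2 + 2x) = x^3 + 4x^2 + 3x. This has degree ≥ 3, so divide by f(x) over F_5: x^3 + 4x^2 + 3x = (1)·(x^3 + 3x^2 + 4x + 3) + (x^2 + 4x + 2). Hence a·b ≡ x^2 + 4x + 2 (mod f). (F_5[x]/(f) is a field with 5^3 = 125 elements since f is irreducible of degree 3.)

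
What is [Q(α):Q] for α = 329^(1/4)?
[Q(α):Q] = 4

α is a root of x^4 - 329. By Eisenstein's criterion at the prime p = 7 (which divides the constant term 329 but p^2 = 49 does not, since 329 is squarefree), x^4 - 329 is irreducible over Q. Hence [Q(α):Q] = 4.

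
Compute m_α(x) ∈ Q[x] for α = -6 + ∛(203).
m_α(x) = x^3 + 18x^2 + 108x + 13

Set β = α + 6 = ∛(203), so β^3 = 203. Then (α + 6)^3 - 203 = 0, i.e. α is a root of g(x) = (x + 6)^3 - 203 = x^3 + 18x^2 + 108x + 13. Since g(x) = h(x + 6) where h(x) = x^3 - 203, and h is irreducible over Q (because 203 is not a perfect cube, so h has no rational root, and a monic cubic with no rational root is irreducible), g is also irreducible (irreducibility is preserved under the substitution x → x + 6). Hence m_α(x) = x^3 + 18x^2 + 108x + 13.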